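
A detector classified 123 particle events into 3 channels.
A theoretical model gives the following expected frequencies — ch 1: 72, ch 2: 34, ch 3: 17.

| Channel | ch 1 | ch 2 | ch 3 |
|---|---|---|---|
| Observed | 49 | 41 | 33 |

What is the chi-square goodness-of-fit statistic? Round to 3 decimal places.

cat         O        E   (O−E)²/E
ch 1       49       72     7.3472
ch 2       41       34     1.4412
ch 3       33       17    15.0588
Sum = 23.847

23.847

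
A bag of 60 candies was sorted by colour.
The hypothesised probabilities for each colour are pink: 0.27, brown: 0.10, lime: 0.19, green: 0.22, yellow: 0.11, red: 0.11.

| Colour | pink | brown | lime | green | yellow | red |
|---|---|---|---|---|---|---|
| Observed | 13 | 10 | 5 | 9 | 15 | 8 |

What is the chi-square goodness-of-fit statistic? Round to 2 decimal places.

19.22

Expected counts E_i = n·p_i: 60×0.27 = 16.2, 60×0.10 = 6, 60×0.19 = 11.4, 60×0.22 = 13.2, 60×0.11 = 6.6, 60×0.11 = 6.6.
χ² = (13−16.2)²/16.2 + (10−6)²/6 + (5−11.4)²/11.4 + (9−13.2)²/13.2 + (15−6.6)²/6.6 + (8−6.6)²/6.6
   = 0.632 + 2.667 + 3.593 + 1.336 + 10.691 + 0.297
Sum = 19.22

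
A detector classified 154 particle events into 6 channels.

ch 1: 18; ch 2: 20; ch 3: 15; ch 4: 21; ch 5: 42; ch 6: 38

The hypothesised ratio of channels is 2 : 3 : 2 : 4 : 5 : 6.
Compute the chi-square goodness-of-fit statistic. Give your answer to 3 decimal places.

Ratio total = 22. Expected counts: 154×2/22 = 14, 154×3/22 = 21, 154×2/22 = 14, 154×4/22 = 28, 154×5/22 = 35, 154×6/22 = 42.
χ² = (18−14)²/14 + (20−21)²/21 + (15−14)²/14 + (21−28)²/28 + (42−35)²/35 + (38−42)²/42
   = 1.1429 + 0.0476 + 0.0714 + 1.7500 + 1.4000 + 0.3810
Sum = 4.793

4.793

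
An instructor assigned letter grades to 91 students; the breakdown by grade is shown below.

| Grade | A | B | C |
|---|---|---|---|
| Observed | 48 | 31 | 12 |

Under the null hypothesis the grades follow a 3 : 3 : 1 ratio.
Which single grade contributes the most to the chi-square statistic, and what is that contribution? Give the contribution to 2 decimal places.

A, 2.08

Ratio total = 7. Expected counts: 91×3/7 = 39, 91×3/7 = 39, 91×1/7 = 13.
A: (48 − 39)²/39 = 81/39 = 2.077
B: (31 − 39)²/39 = 64/39 = 1.641
C: (12 − 13)²/13 = 1/13 = 0.077
The largest term is for A: 2.08.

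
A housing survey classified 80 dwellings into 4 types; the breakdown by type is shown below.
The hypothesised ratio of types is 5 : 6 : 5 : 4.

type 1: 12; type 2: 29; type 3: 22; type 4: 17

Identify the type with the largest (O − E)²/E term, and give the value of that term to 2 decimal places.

type 1, 3.20

Ratio total = 20. Expected counts: 80×5/20 = 20, 80×6/20 = 24, 80×5/20 = 20, 80×4/20 = 16.
cat         O        E   (O−E)²/E
type 1     12       20      3.200
type 2     29       24      1.042
type 3     22       20      0.200
type 4     17       16      0.063
The largest term is for type 1: 3.20.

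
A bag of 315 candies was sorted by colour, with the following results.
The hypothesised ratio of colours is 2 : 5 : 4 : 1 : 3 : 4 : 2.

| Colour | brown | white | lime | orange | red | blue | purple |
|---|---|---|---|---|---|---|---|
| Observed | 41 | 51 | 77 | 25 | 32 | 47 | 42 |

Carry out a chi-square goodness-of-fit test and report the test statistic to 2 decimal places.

Ratio total = 21. Expected counts: 315×2/21 = 30, 315×5/21 = 75, 315×4/21 = 60, 315×1/21 = 15, 315×3/21 = 45, 315×4/21 = 60, 315×2/21 = 30.
χ² = (41−30)²/30 + (51−75)²/75 + (77−60)²/60 + (25−15)²/15 + (32−45)²/45 + (47−60)²/60 + (42−30)²/30
   = 4.033 + 7.680 + 4.817 + 6.667 + 3.756 + 2.817 + 4.800
Sum = 34.57

34.57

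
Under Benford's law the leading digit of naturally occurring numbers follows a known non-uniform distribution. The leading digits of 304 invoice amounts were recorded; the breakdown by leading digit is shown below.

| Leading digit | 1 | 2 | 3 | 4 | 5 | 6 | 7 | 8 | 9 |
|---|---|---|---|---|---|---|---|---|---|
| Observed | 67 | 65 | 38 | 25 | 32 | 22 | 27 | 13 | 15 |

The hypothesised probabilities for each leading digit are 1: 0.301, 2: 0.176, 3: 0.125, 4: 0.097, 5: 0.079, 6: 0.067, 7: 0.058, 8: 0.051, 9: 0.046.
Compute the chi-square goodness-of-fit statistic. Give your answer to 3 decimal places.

Expected counts E_i = n·p_i: 304×0.301 = 91.504, 304×0.176 = 53.504, 304×0.125 = 38, 304×0.097 = 29.488, 304×0.079 = 24.016, 304×0.067 = 20.368, 304×0.058 = 17.632, 304×0.051 = 15.504, 304×0.046 = 13.984.
1: (67 − 91.504)²/91.504 = 600.446016/91.504 = 6.5620
2: (65 − 53.504)²/53.504 = 132.158016/53.504 = 2.4701
3: (38 − 38)²/38 = 0/38 = 0.0000
4: (25 − 29.488)²/29.488 = 20.142144/29.488 = 0.6831
5: (32 − 24.016)²/24.016 = 63.744256/24.016 = 2.6542
6: (22 − 20.368)²/20.368 = 2.663424/20.368 = 0.1308
7: (27 − 17.632)²/17.632 = 87.759424/17.632 = 4.9773
8: (13 − 15.504)²/15.504 = 6.270016/15.504 = 0.4044
9: (15 − 13.984)²/13.984 = 1.032256/13.984 = 0.0738
Sum = 17.956

17.956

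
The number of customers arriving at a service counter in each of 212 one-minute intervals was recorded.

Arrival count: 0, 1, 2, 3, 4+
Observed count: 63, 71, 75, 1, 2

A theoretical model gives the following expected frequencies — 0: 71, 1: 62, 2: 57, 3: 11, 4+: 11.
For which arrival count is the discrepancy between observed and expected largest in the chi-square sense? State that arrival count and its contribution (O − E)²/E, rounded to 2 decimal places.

3, 9.09

χ² = (63−71)²/71 + (71−62)²/62 + (75−57)²/57 + (1−11)²/11 + (2−11)²/11
   = 0.901 + 1.306 + 5.684 + 9.091 + 7.364
The largest term is for 3: 9.09.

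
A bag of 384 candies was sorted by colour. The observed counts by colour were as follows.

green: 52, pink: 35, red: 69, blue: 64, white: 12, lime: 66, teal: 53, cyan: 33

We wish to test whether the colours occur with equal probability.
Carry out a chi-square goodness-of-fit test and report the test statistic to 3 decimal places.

Under H₀ each category has probability 1/8, so each expected count is 384/8 = 48.
cat         O        E   (O−E)²/E
green      52       48     0.3333
pink       35       48     3.5208
red        69       48     9.1875
blue       64       48     5.3333
white      12       48    27.0000
lime       66       48     6.7500
teal       53       48     0.5208
cyan       33       48     4.6875
Sum = 57.333

57.333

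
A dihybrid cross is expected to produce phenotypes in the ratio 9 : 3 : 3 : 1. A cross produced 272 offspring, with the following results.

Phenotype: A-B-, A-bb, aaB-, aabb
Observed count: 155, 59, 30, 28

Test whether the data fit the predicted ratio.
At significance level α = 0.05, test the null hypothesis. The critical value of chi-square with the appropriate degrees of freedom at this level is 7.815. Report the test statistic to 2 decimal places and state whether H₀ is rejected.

17.05; reject

Ratio total = 16. Expected counts: 272×9/16 = 153, 272×3/16 = 51, 272×3/16 = 51, 272×1/16 = 17.
χ² = (155−153)²/153 + (59−51)²/51 + (30−51)²/51 + (28−17)²/17
   = 0.026 + 1.255 + 8.647 + 7.118
Sum = 17.05
df = 3. Since 17.05 > 7.815, we reject H₀.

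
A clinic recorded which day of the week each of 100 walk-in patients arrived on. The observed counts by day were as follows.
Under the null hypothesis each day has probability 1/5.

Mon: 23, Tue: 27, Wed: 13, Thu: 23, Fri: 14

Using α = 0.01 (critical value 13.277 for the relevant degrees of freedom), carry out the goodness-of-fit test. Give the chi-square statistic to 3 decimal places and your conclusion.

Expected count for each of the 5 categories: 100/5 = 20.
cat         O        E   (O−E)²/E
Mon        23       20     0.4500
Tue        27       20     2.4500
Wed        13       20     2.4500
Thu        23       20     0.4500
Fri        14       20     1.8000
Sum = 7.600
df = 4. Since 7.600 < 13.277, we do not reject H₀.

7.600; do not reject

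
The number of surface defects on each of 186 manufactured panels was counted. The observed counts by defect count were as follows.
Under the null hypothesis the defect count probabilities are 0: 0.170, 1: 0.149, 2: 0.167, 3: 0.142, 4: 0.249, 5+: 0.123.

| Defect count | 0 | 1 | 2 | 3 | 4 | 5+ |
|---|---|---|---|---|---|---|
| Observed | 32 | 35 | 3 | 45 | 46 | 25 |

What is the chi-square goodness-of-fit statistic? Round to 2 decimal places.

40.55

Expected counts E_i = n·p_i: 186×0.170 = 31.62, 186×0.149 = 27.714, 186×0.167 = 31.062, 186×0.142 = 26.412, 186×0.249 = 46.314, 186×0.123 = 22.878.
0: (32 − 31.62)²/31.62 = 0.1444/31.62 = 0.005
1: (35 − 27.714)²/27.714 = 53.085796/27.714 = 1.915
2: (3 − 31.062)²/31.062 = 787.475844/31.062 = 25.352
3: (45 − 26.412)²/26.412 = 345.513744/26.412 = 13.082
4: (46 − 46.314)²/46.314 = 0.098596/46.314 = 0.002
5+: (25 − 22.878)²/22.878 = 4.502884/22.878 = 0.197
Sum = 40.55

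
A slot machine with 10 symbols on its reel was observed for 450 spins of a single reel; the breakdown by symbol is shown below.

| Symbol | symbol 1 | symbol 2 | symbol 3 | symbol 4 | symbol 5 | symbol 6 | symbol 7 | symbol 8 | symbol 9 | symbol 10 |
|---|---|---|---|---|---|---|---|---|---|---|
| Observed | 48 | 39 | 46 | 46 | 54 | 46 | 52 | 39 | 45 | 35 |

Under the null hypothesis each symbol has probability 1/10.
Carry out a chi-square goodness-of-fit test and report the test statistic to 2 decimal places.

6.98

Under H₀ each category has probability 1/10, so each expected count is 450/10 = 45.
cat            O        E   (O−E)²/E
symbol 1      48       45      0.200
symbol 2      39       45      0.800
symbol 3      46       45      0.022
symbol 4      46       45      0.022
symbol 5      54       45      1.800
symbol 6      46       45      0.022
symbol 7      52       45      1.089
symbol 8      39       45      0.800
symbol 9      45       45      0.000
symbol 10     35       45      2.222
Sum = 6.98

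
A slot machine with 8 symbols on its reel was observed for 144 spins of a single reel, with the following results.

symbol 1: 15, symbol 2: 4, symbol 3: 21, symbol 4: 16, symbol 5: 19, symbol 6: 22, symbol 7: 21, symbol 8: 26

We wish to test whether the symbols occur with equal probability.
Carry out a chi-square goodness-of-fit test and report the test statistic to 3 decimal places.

Under H₀ each category has probability 1/8, so each expected count is 144/8 = 18.
cat           O        E   (O−E)²/E
symbol 1     15       18     0.5000
symbol 2      4       18    10.8889
symbol 3     21       18     0.5000
symbol 4     16       18     0.2222
symbol 5     19       18     0.0556
symbol 6     22       18     0.8889
symbol 7     21       18     0.5000
symbol 8     26       18     3.5556
Sum = 17.111

17.111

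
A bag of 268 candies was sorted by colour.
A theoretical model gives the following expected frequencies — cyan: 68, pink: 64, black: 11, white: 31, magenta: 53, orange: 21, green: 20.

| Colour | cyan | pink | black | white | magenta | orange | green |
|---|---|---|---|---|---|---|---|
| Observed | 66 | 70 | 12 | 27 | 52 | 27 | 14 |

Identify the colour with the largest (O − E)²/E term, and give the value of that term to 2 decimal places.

χ² = (66−68)²/68 + (70−64)²/64 + (12−11)²/11 + (27−31)²/31 + (52−53)²/53 + (27−21)²/21 + (14−20)²/20
   = 0.059 + 0.563 + 0.091 + 0.516 + 0.019 + 1.714 + 1.800
The largest term is for green: 1.80.

green, 1.80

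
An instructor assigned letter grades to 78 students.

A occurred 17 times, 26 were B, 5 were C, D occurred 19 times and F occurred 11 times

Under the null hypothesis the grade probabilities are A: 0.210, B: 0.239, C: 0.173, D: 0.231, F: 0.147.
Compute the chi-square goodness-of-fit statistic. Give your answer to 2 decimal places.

8.35

Expected counts E_i = n·p_i: 78×0.210 = 16.38, 78×0.239 = 18.642, 78×0.173 = 13.494, 78×0.231 = 18.018, 78×0.147 = 11.466.
χ² = (17−16.38)²/16.38 + (26−18.642)²/18.642 + (5−13.494)²/13.494 + (19−18.018)²/18.018 + (11−11.466)²/11.466
   = 0.023 + 2.904 + 5.347 + 0.054 + 0.019
Sum = 8.35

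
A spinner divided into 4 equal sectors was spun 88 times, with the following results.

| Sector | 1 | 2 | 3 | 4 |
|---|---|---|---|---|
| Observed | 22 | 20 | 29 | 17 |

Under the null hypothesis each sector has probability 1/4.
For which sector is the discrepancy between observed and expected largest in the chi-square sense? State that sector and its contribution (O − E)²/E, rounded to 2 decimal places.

3, 2.23

Under H₀ each category has probability 1/4, so each expected count is 88/4 = 22.
1: (22 − 22)²/22 = 0/22 = 0.000
2: (20 − 22)²/22 = 4/22 = 0.182
3: (29 − 22)²/22 = 49/22 = 2.227
4: (17 − 22)²/22 = 25/22 = 1.136
The largest term is for 3: 2.23.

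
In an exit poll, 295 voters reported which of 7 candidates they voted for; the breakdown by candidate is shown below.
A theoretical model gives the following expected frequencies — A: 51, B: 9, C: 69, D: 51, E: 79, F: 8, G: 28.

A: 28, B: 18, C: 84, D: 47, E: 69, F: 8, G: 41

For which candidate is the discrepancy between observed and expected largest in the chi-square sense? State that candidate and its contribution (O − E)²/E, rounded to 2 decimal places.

A, 10.37

A: (28 − 51)²/51 = 529/51 = 10.373
B: (18 − 9)²/9 = 81/9 = 9.000
C: (84 − 69)²/69 = 225/69 = 3.261
D: (47 − 51)²/51 = 16/51 = 0.314
E: (69 − 79)²/79 = 100/79 = 1.266
F: (8 − 8)²/8 = 0/8 = 0.000
G: (41 − 28)²/28 = 169/28 = 6.036
The largest term is for A: 10.37.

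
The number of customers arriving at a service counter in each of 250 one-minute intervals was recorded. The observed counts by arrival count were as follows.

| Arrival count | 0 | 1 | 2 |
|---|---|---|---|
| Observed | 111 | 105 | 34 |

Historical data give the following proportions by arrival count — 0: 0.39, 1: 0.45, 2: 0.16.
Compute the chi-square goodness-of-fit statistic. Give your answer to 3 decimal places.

Expected counts E_i = n·p_i: 250×0.39 = 97.5, 250×0.45 = 112.5, 250×0.16 = 40.
cat         O        E   (O−E)²/E
0         111     97.5     1.8692
1         105    112.5     0.5000
2          34       40     0.9000
Sum = 3.269

3.269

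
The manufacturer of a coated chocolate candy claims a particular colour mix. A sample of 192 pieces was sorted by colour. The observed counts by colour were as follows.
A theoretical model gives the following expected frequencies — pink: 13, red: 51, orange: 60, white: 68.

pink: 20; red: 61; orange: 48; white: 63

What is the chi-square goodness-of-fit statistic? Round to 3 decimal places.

χ² = (20−13)²/13 + (61−51)²/51 + (48−60)²/60 + (63−68)²/68
   = 3.7692 + 1.9608 + 2.4000 + 0.3676
Sum = 8.498

8.498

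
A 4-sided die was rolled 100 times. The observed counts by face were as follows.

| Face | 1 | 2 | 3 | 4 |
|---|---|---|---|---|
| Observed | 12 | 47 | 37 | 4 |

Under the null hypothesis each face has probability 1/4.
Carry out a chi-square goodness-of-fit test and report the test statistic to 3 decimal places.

49.520

Under H₀ each category has probability 1/4, so each expected count is 100/4 = 25.
1: (12 − 25)²/25 = 169/25 = 6.7600
2: (47 − 25)²/25 = 484/25 = 19.3600
3: (37 − 25)²/25 = 144/25 = 5.7600
4: (4 − 25)²/25 = 441/25 = 17.6400
Sum = 49.520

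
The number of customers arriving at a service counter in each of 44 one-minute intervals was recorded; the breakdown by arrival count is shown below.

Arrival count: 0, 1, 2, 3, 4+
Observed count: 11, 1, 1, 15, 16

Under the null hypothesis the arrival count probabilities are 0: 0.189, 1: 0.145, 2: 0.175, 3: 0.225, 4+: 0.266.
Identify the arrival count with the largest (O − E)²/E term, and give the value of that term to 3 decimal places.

Expected counts E_i = n·p_i: 44×0.189 = 8.316, 44×0.145 = 6.38, 44×0.175 = 7.7, 44×0.225 = 9.9, 44×0.266 = 11.704.
cat         O        E   (O−E)²/E
0          11    8.316     0.8663
1           1     6.38     4.5367
2           1      7.7     5.8299
3          15      9.9     2.6273
4+         16   11.704     1.5769
The largest term is for 2: 5.830.

2, 5.830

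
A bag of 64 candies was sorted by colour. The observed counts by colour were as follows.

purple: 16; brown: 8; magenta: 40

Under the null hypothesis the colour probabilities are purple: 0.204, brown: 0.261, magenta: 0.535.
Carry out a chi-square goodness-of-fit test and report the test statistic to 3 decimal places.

Expected counts E_i = n·p_i: 64×0.204 = 13.056, 64×0.261 = 16.704, 64×0.535 = 34.24.
cat          O        E   (O−E)²/E
purple      16   13.056     0.6638
brown        8   16.704     4.5354
magenta     40    34.24     0.9690
Sum = 6.168

6.168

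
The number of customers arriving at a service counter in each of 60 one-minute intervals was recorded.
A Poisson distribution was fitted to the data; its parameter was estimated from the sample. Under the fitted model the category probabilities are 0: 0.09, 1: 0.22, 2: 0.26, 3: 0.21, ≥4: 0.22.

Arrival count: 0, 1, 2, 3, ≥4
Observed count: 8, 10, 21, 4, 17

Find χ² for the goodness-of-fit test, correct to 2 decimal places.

10.86

Expected counts E_i = n·p_i: 60×0.09 = 5.4, 60×0.22 = 13.2, 60×0.26 = 15.6, 60×0.21 = 12.6, 60×0.22 = 13.2.
χ² = (8−5.4)²/5.4 + (10−13.2)²/13.2 + (21−15.6)²/15.6 + (4−12.6)²/12.6 + (17−13.2)²/13.2
   = 1.252 + 0.776 + 1.869 + 5.870 + 1.094
Sum = 10.86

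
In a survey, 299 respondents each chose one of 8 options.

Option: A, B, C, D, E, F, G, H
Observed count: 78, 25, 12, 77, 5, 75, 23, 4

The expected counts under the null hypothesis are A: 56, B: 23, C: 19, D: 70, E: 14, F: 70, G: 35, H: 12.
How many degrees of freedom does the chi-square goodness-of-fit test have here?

There are k = 8 categories and no parameters were estimated from the data, so df = 8 − 1 = 7.

7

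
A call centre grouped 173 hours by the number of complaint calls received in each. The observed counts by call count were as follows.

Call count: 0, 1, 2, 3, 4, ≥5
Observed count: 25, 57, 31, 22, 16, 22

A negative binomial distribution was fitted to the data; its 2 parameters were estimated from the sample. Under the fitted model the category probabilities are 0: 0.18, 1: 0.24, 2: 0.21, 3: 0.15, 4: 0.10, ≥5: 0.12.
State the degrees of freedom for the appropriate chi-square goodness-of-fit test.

3

There are k = 6 categories and 2 parameters estimated from the data, so df = 6 − 1 − 2 = 3.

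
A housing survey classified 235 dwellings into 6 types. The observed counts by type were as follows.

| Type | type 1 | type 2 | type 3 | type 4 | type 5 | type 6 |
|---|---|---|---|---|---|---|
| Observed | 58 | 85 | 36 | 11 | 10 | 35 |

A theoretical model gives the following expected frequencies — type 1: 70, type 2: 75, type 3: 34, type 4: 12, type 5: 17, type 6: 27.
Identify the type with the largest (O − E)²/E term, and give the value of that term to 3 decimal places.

cat         O        E   (O−E)²/E
type 1     58       70     2.0571
type 2     85       75     1.3333
type 3     36       34     0.1176
type 4     11       12     0.0833
type 5     10       17     2.8824
type 6     35       27     2.3704
The largest term is for type 5: 2.882.

type 5, 2.882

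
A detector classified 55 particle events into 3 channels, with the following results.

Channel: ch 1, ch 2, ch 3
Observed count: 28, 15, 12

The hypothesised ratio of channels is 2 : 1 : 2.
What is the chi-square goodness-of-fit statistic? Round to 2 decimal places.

7.64

Ratio total = 5. Expected counts: 55×2/5 = 22, 55×1/5 = 11, 55×2/5 = 22.
cat         O        E   (O−E)²/E
ch 1       28       22      1.636
ch 2       15       11      1.455
ch 3       12       22      4.545
Sum = 7.64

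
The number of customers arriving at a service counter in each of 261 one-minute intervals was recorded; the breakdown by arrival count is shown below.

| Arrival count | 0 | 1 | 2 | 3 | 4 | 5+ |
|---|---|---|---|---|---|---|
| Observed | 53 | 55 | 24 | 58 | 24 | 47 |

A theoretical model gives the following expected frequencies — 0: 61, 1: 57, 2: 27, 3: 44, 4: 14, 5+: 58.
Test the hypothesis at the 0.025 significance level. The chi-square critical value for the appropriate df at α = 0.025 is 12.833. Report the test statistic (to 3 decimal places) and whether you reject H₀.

15.136; reject

0: (53 − 61)²/61 = 64/61 = 1.0492
1: (55 − 57)²/57 = 4/57 = 0.0702
2: (24 − 27)²/27 = 9/27 = 0.3333
3: (58 − 44)²/44 = 196/44 = 4.4545
4: (24 − 14)²/14 = 100/14 = 7.1429
5+: (47 − 58)²/58 = 121/58 = 2.0862
Sum = 15.136
df = 5. Since 15.136 > 12.833, we reject H₀.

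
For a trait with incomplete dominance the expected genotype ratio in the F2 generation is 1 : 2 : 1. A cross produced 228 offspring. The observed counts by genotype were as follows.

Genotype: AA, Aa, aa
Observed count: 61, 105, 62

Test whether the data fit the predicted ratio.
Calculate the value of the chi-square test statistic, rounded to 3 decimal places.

1.430

Ratio total = 4. Expected counts: 228×1/4 = 57, 228×2/4 = 114, 228×1/4 = 57.
χ² = (61−57)²/57 + (105−114)²/114 + (62−57)²/57
   = 0.2807 + 0.7105 + 0.4386
Sum = 1.430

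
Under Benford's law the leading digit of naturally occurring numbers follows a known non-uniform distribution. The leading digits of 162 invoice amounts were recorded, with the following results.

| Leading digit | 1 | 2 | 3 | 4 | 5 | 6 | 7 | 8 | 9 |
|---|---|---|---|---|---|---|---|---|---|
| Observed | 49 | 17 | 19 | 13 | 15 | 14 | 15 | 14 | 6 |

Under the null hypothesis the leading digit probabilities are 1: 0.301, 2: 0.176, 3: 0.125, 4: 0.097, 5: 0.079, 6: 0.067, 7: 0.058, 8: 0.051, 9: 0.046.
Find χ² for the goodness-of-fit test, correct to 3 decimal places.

Expected counts E_i = n·p_i: 162×0.301 = 48.762, 162×0.176 = 28.512, 162×0.125 = 20.25, 162×0.097 = 15.714, 162×0.079 = 12.798, 162×0.067 = 10.854, 162×0.058 = 9.396, 162×0.051 = 8.262, 162×0.046 = 7.452.
cat         O        E   (O−E)²/E
1          49   48.762     0.0012
2          17   28.512     4.6481
3          19    20.25     0.0772
4          13   15.714     0.4687
5          15   12.798     0.3789
6          14   10.854     0.9119
7          15    9.396     3.3424
8          14    8.262     3.9851
9           6    7.452     0.2829
Sum = 14.096

14.096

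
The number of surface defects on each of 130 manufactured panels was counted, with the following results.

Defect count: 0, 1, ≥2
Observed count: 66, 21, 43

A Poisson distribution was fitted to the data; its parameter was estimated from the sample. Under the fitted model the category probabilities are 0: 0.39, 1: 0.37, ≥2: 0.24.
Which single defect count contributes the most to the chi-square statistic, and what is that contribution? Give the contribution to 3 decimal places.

Expected counts E_i = n·p_i: 130×0.39 = 50.7, 130×0.37 = 48.1, 130×0.24 = 31.2.
χ² = (66−50.7)²/50.7 + (21−48.1)²/48.1 + (43−31.2)²/31.2
   = 4.6172 + 15.2684 + 4.4628
The largest term is for 1: 15.268.

1, 15.268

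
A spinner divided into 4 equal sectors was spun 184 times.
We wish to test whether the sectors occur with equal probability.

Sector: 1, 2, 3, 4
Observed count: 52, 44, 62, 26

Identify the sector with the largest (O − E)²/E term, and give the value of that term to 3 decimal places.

Expected count for each of the 4 categories: 184/4 = 46.
1: (52 − 46)²/46 = 36/46 = 0.7826
2: (44 − 46)²/46 = 4/46 = 0.0870
3: (62 − 46)²/46 = 256/46 = 5.5652
4: (26 − 46)²/46 = 400/46 = 8.6957
The largest term is for 4: 8.696.

4, 8.696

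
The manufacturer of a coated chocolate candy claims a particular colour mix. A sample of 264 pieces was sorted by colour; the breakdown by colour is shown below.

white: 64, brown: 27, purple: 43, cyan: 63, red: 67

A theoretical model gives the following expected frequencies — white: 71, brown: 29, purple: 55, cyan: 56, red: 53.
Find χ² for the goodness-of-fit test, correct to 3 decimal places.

white: (64 − 71)²/71 = 49/71 = 0.6901
brown: (27 − 29)²/29 = 4/29 = 0.1379
purple: (43 − 55)²/55 = 144/55 = 2.6182
cyan: (63 − 56)²/56 = 49/56 = 0.8750
red: (67 − 53)²/53 = 196/53 = 3.6981
Sum = 8.019

8.019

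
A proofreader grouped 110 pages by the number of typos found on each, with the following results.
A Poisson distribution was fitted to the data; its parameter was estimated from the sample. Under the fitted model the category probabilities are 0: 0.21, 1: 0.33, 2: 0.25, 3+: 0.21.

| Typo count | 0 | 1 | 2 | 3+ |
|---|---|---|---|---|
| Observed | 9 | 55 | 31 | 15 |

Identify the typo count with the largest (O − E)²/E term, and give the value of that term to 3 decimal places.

Expected counts E_i = n·p_i: 110×0.21 = 23.1, 110×0.33 = 36.3, 110×0.25 = 27.5, 110×0.21 = 23.1.
0: (9 − 23.1)²/23.1 = 198.81/23.1 = 8.6065
1: (55 − 36.3)²/36.3 = 349.69/36.3 = 9.6333
2: (31 − 27.5)²/27.5 = 12.25/27.5 = 0.4455
3+: (15 − 23.1)²/23.1 = 65.61/23.1 = 2.8403
The largest term is for 1: 9.633.

1, 9.633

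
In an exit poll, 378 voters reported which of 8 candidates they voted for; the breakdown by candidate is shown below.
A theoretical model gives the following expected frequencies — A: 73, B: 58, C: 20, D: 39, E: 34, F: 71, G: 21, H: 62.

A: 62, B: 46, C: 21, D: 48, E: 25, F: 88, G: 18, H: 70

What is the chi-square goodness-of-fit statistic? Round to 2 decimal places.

14.18

χ² = (62−73)²/73 + (46−58)²/58 + (21−20)²/20 + (48−39)²/39 + (25−34)²/34 + (88−71)²/71 + (18−21)²/21 + (70−62)²/62
   = 1.658 + 2.483 + 0.050 + 2.077 + 2.382 + 4.070 + 0.429 + 1.032
Sum = 14.18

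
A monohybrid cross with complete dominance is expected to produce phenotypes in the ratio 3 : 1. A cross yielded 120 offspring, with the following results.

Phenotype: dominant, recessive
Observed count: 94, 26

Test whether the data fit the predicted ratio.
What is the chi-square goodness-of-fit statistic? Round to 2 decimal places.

0.71

Ratio total = 4. Expected counts: 120×3/4 = 90, 120×1/4 = 30.
dominant: (94 − 90)²/90 = 16/90 = 0.178
recessive: (26 − 30)²/30 = 16/30 = 0.533
Sum = 0.71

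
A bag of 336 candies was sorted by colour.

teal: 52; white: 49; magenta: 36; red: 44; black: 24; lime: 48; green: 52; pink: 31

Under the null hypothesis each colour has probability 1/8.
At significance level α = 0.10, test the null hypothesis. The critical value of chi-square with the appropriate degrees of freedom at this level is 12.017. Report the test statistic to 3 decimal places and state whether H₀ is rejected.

Under H₀ each category has probability 1/8, so each expected count is 336/8 = 42.
teal: (52 − 42)²/42 = 100/42 = 2.3810
white: (49 − 42)²/42 = 49/42 = 1.1667
magenta: (36 − 42)²/42 = 36/42 = 0.8571
red: (44 − 42)²/42 = 4/42 = 0.0952
black: (24 − 42)²/42 = 324/42 = 7.7143
lime: (48 − 42)²/42 = 36/42 = 0.8571
green: (52 − 42)²/42 = 100/42 = 2.3810
pink: (31 − 42)²/42 = 121/42 = 2.8810
Sum = 18.333
df = 7. Since 18.333 > 12.017, we reject H₀.

18.333; reject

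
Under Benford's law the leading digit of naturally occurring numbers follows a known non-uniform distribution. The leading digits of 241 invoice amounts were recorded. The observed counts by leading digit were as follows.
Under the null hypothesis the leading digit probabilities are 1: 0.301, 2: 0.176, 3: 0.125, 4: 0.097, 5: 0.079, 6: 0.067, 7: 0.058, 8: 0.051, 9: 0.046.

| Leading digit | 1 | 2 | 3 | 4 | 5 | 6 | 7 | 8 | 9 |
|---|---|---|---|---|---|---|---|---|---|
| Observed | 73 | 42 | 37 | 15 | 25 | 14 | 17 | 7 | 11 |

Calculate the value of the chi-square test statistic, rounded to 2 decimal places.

9.66

Expected counts E_i = n·p_i: 241×0.301 = 72.541, 241×0.176 = 42.416, 241×0.125 = 30.125, 241×0.097 = 23.377, 241×0.079 = 19.039, 241×0.067 = 16.147, 241×0.058 = 13.978, 241×0.051 = 12.291, 241×0.046 = 11.086.
χ² = (73−72.541)²/72.541 + (42−42.416)²/42.416 + (37−30.125)²/30.125 + (15−23.377)²/23.377 + (25−19.039)²/19.039 + (14−16.147)²/16.147 + (17−13.978)²/13.978 + (7−12.291)²/12.291 + (11−11.086)²/11.086
   = 0.003 + 0.004 + 1.569 + 3.002 + 1.866 + 0.285 + 0.653 + 2.278 + 0.001
Sum = 9.66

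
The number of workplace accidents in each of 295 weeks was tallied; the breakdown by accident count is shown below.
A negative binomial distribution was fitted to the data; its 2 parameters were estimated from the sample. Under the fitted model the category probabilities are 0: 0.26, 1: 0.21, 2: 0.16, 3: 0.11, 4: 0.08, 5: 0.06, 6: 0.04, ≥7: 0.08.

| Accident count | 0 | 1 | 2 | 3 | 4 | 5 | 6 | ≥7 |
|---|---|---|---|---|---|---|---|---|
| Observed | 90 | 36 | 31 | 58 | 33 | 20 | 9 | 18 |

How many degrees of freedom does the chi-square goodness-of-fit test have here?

5

There are k = 8 categories and 2 parameters estimated from the data, so df = 8 − 1 − 2 = 5.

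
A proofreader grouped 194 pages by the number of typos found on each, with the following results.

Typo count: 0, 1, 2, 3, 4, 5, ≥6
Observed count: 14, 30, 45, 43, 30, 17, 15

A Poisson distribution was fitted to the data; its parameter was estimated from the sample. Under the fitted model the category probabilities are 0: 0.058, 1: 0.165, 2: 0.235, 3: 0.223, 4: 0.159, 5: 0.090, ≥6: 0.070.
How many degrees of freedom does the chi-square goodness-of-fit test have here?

5

There are k = 7 categories and 1 parameter estimated from the data, so df = 7 − 1 − 1 = 5.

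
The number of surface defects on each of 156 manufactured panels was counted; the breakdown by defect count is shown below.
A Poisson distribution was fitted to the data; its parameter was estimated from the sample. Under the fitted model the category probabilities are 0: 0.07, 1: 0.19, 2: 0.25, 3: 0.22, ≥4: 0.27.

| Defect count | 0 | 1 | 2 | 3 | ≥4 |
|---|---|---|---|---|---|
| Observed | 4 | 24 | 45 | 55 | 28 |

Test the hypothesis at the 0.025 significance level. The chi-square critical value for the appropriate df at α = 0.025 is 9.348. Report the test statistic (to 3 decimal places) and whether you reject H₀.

23.576; reject

Expected counts E_i = n·p_i: 156×0.07 = 10.92, 156×0.19 = 29.64, 156×0.25 = 39, 156×0.22 = 34.32, 156×0.27 = 42.12.
χ² = (4−10.92)²/10.92 + (24−29.64)²/29.64 + (45−39)²/39 + (55−34.32)²/34.32 + (28−42.12)²/42.12
   = 4.3852 + 1.0732 + 0.9231 + 12.4610 + 4.7335
Sum = 23.576
df = 3. Since 23.576 > 9.348, we reject H₀.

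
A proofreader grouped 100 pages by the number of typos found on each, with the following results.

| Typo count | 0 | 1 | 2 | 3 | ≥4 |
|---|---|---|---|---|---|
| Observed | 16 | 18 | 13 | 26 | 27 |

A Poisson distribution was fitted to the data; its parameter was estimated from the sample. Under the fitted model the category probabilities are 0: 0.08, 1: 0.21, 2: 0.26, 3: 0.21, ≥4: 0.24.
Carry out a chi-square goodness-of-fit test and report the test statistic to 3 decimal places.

Expected counts E_i = n·p_i: 100×0.08 = 8, 100×0.21 = 21, 100×0.26 = 26, 100×0.21 = 21, 100×0.24 = 24.
χ² = (16−8)²/8 + (18−21)²/21 + (13−26)²/26 + (26−21)²/21 + (27−24)²/24
   = 8.0000 + 0.4286 + 6.5000 + 1.1905 + 0.3750
Sum = 16.494

16.494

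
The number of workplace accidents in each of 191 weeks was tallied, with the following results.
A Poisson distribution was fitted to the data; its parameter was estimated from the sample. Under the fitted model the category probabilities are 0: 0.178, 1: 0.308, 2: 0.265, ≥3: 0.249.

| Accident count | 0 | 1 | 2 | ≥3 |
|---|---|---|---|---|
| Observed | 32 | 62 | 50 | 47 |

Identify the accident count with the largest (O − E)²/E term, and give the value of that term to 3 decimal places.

1, 0.171

Expected counts E_i = n·p_i: 191×0.178 = 33.998, 191×0.308 = 58.828, 191×0.265 = 50.615, 191×0.249 = 47.559.
0: (32 − 33.998)²/33.998 = 3.992004/33.998 = 0.1174
1: (62 − 58.828)²/58.828 = 10.061584/58.828 = 0.1710
2: (50 − 50.615)²/50.615 = 0.378225/50.615 = 0.0075
≥3: (47 − 47.559)²/47.559 = 0.312481/47.559 = 0.0066
The largest term is for 1: 0.171.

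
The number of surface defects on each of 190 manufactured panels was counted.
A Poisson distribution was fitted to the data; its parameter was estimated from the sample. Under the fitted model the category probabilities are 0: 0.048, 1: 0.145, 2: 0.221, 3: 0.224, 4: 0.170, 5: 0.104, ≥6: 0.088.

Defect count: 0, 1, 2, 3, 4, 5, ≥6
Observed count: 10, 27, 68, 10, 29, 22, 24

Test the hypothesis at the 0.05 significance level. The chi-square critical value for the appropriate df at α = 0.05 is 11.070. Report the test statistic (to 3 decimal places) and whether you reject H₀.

44.878; reject

Expected counts E_i = n·p_i: 190×0.048 = 9.12, 190×0.145 = 27.55, 190×0.221 = 41.99, 190×0.224 = 42.56, 190×0.170 = 32.3, 190×0.104 = 19.76, 190×0.088 = 16.72.
cat         O        E   (O−E)²/E
0          10     9.12     0.0849
1          27    27.55     0.0110
2          68    41.99    16.1115
3          10    42.56    24.9096
4          29     32.3     0.3372
5          22    19.76     0.2539
≥6         24    16.72     3.1698
Sum = 44.878
df = 5. Since 44.878 > 11.070, we reject H₀.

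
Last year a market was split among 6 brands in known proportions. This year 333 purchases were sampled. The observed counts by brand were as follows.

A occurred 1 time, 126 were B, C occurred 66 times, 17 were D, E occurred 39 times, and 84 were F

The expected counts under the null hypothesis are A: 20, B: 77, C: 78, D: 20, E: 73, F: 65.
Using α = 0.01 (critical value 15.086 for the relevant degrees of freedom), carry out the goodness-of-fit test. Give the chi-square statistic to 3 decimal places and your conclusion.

cat         O        E   (O−E)²/E
A           1       20    18.0500
B         126       77    31.1818
C          66       78     1.8462
D          17       20     0.4500
E          39       73    15.8356
F          84       65     5.5538
Sum = 72.917
df = 5. Since 72.917 > 15.086, we reject H₀.

72.917; reject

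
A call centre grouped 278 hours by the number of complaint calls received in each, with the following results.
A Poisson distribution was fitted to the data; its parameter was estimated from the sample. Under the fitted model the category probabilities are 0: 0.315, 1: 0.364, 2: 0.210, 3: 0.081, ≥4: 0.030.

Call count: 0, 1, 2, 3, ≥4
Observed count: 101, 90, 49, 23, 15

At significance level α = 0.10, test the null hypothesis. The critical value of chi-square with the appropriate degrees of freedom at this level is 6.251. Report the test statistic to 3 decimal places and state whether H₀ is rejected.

Expected counts E_i = n·p_i: 278×0.315 = 87.57, 278×0.364 = 101.192, 278×0.210 = 58.38, 278×0.081 = 22.518, 278×0.030 = 8.34.
χ² = (101−87.57)²/87.57 + (90−101.192)²/101.192 + (49−58.38)²/58.38 + (23−22.518)²/22.518 + (15−8.34)²/8.34
   = 2.0597 + 1.2379 + 1.5071 + 0.0103 + 5.3184
Sum = 10.133
df = 3. Since 10.133 > 6.251, we reject H₀.

10.133; reject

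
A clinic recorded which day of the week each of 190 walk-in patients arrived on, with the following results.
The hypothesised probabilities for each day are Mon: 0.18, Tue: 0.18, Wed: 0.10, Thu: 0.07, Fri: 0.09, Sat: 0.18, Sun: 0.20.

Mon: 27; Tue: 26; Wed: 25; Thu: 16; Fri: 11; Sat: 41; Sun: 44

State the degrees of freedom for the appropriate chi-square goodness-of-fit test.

6

There are k = 7 categories and no parameters were estimated from the data, so df = 7 − 1 = 6.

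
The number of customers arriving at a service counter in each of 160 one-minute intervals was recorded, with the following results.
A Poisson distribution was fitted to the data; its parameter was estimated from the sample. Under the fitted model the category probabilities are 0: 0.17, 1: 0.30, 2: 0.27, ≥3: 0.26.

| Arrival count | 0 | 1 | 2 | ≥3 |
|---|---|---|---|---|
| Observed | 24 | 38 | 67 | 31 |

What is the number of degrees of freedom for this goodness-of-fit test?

2

There are k = 4 categories and 1 parameter estimated from the data, so df = 4 − 1 − 1 = 2.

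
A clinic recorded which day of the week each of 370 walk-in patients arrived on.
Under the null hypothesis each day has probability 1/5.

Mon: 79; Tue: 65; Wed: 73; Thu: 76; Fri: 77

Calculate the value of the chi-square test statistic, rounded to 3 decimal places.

1.622

Under H₀ each category has probability 1/5, so each expected count is 370/5 = 74.
cat         O        E   (O−E)²/E
Mon        79       74     0.3378
Tue        65       74     1.0946
Wed        73       74     0.0135
Thu        76       74     0.0541
Fri        77       74     0.1216
Sum = 1.622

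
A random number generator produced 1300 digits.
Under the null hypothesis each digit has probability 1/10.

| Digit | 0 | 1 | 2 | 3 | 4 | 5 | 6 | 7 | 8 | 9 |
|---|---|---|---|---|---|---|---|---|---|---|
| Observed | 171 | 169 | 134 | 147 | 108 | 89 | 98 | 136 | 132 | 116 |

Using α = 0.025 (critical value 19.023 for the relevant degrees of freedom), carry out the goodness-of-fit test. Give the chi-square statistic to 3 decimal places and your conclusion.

53.323; reject

Expected count for each of the 10 categories: 1300/10 = 130.
0: (171 − 130)²/130 = 1681/130 = 12.9308
1: (169 − 130)²/130 = 1521/130 = 11.7000
2: (134 − 130)²/130 = 16/130 = 0.1231
3: (147 − 130)²/130 = 289/130 = 2.2231
4: (108 − 130)²/130 = 484/130 = 3.7231
5: (89 − 130)²/130 = 1681/130 = 12.9308
6: (98 − 130)²/130 = 1024/130 = 7.8769
7: (136 − 130)²/130 = 36/130 = 0.2769
8: (132 − 130)²/130 = 4/130 = 0.0308
9: (116 − 130)²/130 = 196/130 = 1.5077
Sum = 53.323
df = 9. Since 53.323 > 19.023, we reject H₀.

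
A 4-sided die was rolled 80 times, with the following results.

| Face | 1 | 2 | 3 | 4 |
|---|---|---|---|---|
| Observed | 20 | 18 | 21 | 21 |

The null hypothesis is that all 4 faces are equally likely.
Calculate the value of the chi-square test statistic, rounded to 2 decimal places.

0.30

Under H₀ each category has probability 1/4, so each expected count is 80/4 = 20.
1: (20 − 20)²/20 = 0/20 = 0.000
2: (18 − 20)²/20 = 4/20 = 0.200
3: (21 − 20)²/20 = 1/20 = 0.050
4: (21 − 20)²/20 = 1/20 = 0.050
Sum = 0.30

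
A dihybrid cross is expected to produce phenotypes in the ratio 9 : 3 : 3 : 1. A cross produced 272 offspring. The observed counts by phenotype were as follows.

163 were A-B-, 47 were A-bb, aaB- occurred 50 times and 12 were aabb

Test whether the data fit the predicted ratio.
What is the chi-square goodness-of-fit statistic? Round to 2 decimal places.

2.46

Ratio total = 16. Expected counts: 272×9/16 = 153, 272×3/16 = 51, 272×3/16 = 51, 272×1/16 = 17.
χ² = (163−153)²/153 + (47−51)²/51 + (50−51)²/51 + (12−17)²/17
   = 0.654 + 0.314 + 0.020 + 1.471
Sum = 2.46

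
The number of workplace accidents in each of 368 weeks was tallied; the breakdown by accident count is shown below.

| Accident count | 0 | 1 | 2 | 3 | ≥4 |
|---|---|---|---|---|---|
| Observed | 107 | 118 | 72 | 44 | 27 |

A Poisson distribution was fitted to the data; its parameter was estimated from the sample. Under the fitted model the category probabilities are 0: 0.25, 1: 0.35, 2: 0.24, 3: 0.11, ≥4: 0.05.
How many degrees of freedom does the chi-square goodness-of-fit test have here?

3

There are k = 5 categories and 1 parameter estimated from the data, so df = 5 − 1 − 1 = 3.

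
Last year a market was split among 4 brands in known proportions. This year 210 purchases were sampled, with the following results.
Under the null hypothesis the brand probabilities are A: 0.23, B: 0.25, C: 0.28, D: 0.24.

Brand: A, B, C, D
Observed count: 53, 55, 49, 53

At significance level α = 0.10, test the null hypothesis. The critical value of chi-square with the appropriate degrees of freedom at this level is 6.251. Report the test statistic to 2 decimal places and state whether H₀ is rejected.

Expected counts E_i = n·p_i: 210×0.23 = 48.3, 210×0.25 = 52.5, 210×0.28 = 58.8, 210×0.24 = 50.4.
χ² = (53−48.3)²/48.3 + (55−52.5)²/52.5 + (49−58.8)²/58.8 + (53−50.4)²/50.4
   = 0.457 + 0.119 + 1.633 + 0.134
Sum = 2.34
df = 3. Since 2.34 < 6.251, we do not reject H₀.

2.34; do not reject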